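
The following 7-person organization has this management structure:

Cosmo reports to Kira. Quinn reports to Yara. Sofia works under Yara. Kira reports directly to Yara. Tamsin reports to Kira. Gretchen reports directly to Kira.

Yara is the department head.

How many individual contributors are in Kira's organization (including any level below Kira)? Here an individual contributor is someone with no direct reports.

The people in Kira's organization with no one reporting to them are Cosmo, Tamsin, Gretchen. That is 3.

3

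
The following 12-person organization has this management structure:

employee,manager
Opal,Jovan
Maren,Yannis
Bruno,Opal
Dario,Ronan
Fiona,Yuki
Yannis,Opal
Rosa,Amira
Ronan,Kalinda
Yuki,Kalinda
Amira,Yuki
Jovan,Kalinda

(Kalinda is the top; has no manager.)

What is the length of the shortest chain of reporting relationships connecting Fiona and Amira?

2

Fiona is 1 level below Yuki, and Amira is 1 level below Yuki (their lowest common manager). The shortest path runs up from Fiona to Yuki and back down to Amira: 1 + 1 = 2 links.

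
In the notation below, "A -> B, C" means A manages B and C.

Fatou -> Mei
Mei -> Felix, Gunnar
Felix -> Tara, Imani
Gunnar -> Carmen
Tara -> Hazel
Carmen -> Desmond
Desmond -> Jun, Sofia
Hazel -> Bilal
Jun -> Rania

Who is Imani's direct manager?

Felix

Imani reports directly to Felix.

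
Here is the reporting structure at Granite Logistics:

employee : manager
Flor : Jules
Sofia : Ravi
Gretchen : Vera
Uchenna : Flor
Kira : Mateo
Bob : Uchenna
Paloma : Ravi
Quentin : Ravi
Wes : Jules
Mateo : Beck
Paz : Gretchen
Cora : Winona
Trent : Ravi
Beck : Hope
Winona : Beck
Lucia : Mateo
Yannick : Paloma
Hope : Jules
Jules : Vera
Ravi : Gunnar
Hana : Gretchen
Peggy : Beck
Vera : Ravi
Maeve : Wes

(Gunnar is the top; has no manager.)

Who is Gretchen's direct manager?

Gretchen reports directly to Vera.

Vera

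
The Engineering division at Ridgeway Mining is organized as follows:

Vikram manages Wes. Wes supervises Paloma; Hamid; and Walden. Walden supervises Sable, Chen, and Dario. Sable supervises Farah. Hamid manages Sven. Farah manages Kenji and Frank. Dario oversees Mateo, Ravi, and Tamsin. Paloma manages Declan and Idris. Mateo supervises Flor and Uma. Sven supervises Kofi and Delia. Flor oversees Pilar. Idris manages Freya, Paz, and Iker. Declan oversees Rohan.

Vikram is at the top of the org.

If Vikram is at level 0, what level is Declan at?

Chain from Declan up to Vikram: Declan → Paloma → Wes → Vikram. That is 3 steps up, so Declan is 3 levels below Vikram.

3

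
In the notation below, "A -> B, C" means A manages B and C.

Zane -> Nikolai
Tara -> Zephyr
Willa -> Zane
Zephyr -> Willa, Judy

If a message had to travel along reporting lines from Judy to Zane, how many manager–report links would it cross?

Judy is 1 level below Zephyr, and Zane is 2 levels below Zephyr (their lowest common manager). The shortest path runs up from Judy to Zephyr and back down to Zane: 1 + 2 = 3 links.

3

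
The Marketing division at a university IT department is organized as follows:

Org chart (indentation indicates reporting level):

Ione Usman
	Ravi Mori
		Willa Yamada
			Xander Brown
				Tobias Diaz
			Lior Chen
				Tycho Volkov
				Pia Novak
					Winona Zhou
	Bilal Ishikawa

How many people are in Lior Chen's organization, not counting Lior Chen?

3

Lior Chen directly manages Tycho Volkov, Pia Novak. Tycho Volkov has no reports. Under Pia Novak: Winona Zhou (1). So Lior Chen's organization is 2 direct reports plus everyone under them: 1 + 2 = 3.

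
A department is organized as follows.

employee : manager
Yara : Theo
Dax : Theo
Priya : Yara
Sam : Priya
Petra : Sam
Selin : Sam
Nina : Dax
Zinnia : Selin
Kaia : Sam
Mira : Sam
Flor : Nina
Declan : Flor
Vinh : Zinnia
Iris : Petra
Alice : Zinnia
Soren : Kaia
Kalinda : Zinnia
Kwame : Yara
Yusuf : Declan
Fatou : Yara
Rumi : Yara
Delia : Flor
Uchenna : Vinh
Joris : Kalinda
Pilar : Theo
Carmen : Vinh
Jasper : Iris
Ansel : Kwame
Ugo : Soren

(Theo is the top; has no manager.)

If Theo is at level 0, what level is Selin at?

4

Chain from Selin up to Theo: Selin → Sam → Priya → Yara → Theo. That is 4 steps up, so Selin is 4 levels below Theo.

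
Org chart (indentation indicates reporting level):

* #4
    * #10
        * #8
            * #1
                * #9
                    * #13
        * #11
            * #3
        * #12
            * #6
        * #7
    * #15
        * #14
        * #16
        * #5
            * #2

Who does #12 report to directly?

#12 reports directly to #10.

#10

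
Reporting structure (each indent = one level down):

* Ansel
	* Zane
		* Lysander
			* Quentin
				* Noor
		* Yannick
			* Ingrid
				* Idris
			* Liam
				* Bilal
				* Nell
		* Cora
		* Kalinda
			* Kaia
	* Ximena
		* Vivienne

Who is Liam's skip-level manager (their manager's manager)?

Zane

Liam reports to Yannick, and Yannick reports to Zane. So Liam's skip-level manager is Zane.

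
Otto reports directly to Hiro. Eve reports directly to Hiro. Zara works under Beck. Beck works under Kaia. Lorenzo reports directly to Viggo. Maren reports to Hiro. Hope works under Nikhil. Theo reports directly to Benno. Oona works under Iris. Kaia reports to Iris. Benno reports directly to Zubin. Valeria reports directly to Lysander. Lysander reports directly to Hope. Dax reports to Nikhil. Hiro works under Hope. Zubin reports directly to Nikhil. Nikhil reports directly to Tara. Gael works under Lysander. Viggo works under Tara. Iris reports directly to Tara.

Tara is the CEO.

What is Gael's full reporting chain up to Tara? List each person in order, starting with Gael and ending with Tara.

Gael -> Lysander -> Hope -> Nikhil -> Tara

Gael reports to Lysander. Lysander reports to Hope. Hope reports to Nikhil. Nikhil reports to Tara. Tara is at the top.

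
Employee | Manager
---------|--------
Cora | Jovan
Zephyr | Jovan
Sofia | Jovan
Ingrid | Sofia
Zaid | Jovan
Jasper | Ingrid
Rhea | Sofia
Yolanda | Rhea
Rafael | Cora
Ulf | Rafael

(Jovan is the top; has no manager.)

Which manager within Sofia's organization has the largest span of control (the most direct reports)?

Direct-report counts within Sofia's organization: Sofia has 2; Rhea has 1; Ingrid has 1. The largest is 2, held by Sofia.

Sofia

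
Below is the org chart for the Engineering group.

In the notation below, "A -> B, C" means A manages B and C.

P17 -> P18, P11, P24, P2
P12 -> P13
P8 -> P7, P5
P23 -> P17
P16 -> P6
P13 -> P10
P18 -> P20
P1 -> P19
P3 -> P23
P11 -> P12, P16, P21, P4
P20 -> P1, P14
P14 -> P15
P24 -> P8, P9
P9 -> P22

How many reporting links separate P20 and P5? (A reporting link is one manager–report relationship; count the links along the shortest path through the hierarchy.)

P20 is 2 levels below P17, and P5 is 3 levels below P17 (their lowest common manager). The shortest path runs up from P20 to P17 and back down to P5: 2 + 3 = 5 links.

5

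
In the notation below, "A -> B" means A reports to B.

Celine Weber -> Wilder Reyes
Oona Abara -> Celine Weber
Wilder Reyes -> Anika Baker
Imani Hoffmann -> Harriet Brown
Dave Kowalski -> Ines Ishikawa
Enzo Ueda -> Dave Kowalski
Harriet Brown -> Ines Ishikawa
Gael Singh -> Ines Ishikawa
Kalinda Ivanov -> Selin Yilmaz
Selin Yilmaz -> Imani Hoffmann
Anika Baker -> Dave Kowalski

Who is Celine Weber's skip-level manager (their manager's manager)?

Celine Weber reports to Wilder Reyes, and Wilder Reyes reports to Anika Baker. So Celine Weber's skip-level manager is Anika Baker.

Anika Baker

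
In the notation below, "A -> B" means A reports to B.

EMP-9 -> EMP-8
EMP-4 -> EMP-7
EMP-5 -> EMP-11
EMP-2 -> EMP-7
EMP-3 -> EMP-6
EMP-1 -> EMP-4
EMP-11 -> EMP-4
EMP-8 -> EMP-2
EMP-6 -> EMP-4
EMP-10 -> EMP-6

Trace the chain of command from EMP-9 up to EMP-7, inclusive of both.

EMP-9 -> EMP-8 -> EMP-2 -> EMP-7

EMP-9 reports to EMP-8. EMP-8 reports to EMP-2. EMP-2 reports to EMP-7. EMP-7 is at the top.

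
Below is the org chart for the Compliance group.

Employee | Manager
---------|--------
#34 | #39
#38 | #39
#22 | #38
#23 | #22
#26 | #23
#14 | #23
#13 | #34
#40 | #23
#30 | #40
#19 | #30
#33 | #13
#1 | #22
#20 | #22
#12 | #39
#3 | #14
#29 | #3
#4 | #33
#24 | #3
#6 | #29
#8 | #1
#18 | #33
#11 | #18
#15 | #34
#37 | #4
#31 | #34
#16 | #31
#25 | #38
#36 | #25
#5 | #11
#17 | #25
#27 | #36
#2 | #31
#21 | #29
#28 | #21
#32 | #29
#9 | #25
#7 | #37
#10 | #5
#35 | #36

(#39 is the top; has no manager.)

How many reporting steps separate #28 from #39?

8

Chain from #28 up to #39: #28 → #21 → #29 → #3 → #14 → #23 → #22 → #38 → #39. That is 8 steps up, so #28 is 8 levels below #39.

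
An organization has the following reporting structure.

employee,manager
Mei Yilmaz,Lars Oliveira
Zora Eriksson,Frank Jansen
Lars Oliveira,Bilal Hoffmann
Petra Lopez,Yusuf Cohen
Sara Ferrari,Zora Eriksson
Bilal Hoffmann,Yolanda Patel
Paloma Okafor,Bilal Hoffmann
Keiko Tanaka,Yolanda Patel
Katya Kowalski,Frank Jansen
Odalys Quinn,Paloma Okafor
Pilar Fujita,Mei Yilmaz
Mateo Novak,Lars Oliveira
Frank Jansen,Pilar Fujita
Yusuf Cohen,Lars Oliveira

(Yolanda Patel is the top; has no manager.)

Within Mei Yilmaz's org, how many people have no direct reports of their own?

The people in Mei Yilmaz's organization with no one reporting to them are Sara Ferrari, Katya Kowalski. That is 2.

2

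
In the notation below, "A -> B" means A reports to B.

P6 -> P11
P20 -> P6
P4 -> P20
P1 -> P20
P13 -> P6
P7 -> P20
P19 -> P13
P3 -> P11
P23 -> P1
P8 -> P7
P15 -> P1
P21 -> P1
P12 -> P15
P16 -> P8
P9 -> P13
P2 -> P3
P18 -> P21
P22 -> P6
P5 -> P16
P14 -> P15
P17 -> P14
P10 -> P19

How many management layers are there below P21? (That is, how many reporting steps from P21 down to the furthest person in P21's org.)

1

The longest chain under P21 runs P21 → P18, which is 1 level below P21.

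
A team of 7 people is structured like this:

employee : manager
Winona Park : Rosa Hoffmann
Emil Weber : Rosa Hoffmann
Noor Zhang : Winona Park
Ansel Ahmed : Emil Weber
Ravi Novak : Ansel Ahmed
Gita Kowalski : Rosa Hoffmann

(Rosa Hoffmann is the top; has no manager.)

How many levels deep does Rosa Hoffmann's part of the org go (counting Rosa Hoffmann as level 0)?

The longest chain under Rosa Hoffmann runs Rosa Hoffmann → Emil Weber → Ansel Ahmed → Ravi Novak, which is 3 levels below Rosa Hoffmann.

3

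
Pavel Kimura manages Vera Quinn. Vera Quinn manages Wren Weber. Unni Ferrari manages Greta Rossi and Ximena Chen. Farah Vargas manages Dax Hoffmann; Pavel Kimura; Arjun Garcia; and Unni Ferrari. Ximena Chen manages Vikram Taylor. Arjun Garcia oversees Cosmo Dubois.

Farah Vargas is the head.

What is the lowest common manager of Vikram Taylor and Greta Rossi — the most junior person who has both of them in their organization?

Unni Ferrari

Vikram Taylor's chain of managers is Ximena Chen, Unni Ferrari, Farah Vargas. Greta Rossi's chain of managers is Unni Ferrari, Farah Vargas. The first manager that appears in both chains is Unni Ferrari.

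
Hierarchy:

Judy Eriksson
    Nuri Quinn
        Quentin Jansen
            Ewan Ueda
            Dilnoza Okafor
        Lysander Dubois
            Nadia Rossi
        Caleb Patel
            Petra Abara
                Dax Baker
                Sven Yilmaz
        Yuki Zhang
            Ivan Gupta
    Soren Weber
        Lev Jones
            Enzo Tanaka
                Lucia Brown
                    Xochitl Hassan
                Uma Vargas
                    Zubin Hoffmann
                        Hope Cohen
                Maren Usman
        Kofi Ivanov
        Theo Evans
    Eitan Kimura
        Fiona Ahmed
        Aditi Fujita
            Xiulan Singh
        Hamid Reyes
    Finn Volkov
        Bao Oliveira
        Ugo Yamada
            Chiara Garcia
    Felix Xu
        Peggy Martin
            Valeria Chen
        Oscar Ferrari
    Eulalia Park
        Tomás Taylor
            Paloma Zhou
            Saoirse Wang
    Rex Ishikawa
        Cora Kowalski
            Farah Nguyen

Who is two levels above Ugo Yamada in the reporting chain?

Judy Eriksson

Ugo Yamada reports to Finn Volkov, and Finn Volkov reports to Judy Eriksson. So Ugo Yamada's skip-level manager is Judy Eriksson.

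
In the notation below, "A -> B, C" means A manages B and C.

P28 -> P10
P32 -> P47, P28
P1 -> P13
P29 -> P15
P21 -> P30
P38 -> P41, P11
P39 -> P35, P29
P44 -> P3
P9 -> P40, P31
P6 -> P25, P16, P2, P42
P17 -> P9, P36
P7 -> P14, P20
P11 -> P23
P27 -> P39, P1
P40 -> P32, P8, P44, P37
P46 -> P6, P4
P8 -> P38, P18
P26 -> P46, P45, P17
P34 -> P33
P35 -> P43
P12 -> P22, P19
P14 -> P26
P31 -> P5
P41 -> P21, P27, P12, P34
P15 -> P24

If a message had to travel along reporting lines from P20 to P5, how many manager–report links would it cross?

7

P20 is 1 level below P7, and P5 is 6 levels below P7 (their lowest common manager). The shortest path runs up from P20 to P7 and back down to P5: 1 + 6 = 7 links.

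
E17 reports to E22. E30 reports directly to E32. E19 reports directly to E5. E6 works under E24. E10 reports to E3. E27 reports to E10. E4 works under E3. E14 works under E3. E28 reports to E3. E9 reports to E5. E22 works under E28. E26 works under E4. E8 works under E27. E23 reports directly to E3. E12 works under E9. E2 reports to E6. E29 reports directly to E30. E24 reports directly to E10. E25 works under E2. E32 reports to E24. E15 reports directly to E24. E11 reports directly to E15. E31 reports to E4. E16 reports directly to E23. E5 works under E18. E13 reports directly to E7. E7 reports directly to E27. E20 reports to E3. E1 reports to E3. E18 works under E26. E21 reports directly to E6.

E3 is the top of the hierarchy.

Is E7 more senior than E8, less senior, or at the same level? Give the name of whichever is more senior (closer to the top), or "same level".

same level

Both E7 and E8 are 3 levels below E3.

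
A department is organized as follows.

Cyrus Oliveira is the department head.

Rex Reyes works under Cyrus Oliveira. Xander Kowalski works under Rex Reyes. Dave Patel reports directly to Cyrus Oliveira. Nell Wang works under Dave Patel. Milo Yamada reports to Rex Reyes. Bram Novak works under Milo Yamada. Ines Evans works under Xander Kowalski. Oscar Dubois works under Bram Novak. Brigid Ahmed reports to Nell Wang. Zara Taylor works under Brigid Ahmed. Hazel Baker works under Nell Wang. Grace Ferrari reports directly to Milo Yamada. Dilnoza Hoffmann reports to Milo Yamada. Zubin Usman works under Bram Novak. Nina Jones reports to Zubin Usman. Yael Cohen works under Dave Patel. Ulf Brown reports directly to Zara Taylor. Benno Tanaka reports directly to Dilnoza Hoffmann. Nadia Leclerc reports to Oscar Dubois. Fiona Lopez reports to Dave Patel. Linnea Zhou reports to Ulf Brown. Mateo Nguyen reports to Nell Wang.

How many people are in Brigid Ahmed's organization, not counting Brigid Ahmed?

Brigid Ahmed directly manages Zara Taylor. Under Zara Taylor: Ulf Brown, Linnea Zhou (2). That's 3 in total.

3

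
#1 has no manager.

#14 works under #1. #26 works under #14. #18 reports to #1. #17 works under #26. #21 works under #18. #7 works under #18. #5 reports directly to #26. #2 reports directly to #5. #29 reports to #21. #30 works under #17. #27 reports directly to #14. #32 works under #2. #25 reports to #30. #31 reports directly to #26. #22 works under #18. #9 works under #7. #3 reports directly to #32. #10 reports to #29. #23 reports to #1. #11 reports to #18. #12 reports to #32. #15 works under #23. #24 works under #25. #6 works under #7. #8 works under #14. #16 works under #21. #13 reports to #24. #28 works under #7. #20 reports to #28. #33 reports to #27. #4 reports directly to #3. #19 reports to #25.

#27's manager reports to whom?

#27 reports to #14, and #14 reports to #1. So #27's skip-level manager is #1.

#1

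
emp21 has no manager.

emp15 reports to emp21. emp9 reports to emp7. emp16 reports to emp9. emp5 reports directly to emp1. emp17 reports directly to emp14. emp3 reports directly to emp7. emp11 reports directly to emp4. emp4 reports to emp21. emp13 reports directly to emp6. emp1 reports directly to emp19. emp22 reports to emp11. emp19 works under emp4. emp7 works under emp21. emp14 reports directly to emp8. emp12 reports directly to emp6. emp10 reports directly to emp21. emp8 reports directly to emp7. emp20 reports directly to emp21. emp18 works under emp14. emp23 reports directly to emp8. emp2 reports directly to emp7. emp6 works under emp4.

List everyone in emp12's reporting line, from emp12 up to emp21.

emp12 reports to emp6. emp6 reports to emp4. emp4 reports to emp21. emp21 is at the top.

emp12 -> emp6 -> emp4 -> emp21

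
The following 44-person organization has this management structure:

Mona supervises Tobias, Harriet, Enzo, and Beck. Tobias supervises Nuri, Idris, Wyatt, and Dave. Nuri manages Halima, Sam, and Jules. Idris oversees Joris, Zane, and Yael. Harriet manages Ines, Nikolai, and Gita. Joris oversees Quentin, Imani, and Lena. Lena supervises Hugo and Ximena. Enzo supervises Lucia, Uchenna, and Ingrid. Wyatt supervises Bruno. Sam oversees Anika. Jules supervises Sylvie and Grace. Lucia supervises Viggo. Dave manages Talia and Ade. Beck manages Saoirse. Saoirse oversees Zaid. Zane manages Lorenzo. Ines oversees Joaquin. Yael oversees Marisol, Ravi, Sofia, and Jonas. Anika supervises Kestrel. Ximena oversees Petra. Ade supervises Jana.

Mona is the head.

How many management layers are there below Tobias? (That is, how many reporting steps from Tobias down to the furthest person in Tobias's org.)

The longest chain under Tobias runs Tobias → Idris → Joris → Lena → Ximena → Petra, which is 5 levels below Tobias.

5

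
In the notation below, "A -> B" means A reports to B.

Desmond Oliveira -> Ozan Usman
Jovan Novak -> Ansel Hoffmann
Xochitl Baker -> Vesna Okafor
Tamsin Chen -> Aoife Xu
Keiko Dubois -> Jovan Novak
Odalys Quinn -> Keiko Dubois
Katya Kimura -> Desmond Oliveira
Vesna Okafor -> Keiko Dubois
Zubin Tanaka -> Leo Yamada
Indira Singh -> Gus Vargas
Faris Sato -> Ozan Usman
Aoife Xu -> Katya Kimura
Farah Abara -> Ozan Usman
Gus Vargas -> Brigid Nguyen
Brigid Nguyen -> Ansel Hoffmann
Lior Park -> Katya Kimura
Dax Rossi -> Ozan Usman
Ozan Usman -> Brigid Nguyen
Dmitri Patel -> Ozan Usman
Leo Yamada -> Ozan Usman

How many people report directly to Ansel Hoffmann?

Ansel Hoffmann directly manages Brigid Nguyen, Jovan Novak. That is 2 direct reports.

2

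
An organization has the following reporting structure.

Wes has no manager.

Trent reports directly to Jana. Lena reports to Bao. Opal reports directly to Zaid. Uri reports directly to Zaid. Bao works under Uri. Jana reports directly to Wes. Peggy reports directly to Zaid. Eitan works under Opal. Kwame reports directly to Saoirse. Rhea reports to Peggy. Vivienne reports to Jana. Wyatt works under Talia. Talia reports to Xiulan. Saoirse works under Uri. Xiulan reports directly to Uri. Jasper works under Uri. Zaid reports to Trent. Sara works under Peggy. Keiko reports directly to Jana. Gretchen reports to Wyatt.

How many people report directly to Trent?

1

Trent directly manages Zaid. That is 1 direct report.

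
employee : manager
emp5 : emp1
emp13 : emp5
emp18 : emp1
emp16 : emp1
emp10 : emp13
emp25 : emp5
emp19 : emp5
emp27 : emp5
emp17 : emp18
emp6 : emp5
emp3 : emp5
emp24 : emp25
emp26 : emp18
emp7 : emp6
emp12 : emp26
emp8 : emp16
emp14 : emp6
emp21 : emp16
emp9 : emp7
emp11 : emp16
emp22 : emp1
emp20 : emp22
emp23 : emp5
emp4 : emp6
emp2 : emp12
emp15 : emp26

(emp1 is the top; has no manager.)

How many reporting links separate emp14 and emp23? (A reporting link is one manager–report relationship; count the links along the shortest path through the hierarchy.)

3

emp14 is 2 levels below emp5, and emp23 is 1 level below emp5 (their lowest common manager). The shortest path runs up from emp14 to emp5 and back down to emp23: 2 + 1 = 3 links.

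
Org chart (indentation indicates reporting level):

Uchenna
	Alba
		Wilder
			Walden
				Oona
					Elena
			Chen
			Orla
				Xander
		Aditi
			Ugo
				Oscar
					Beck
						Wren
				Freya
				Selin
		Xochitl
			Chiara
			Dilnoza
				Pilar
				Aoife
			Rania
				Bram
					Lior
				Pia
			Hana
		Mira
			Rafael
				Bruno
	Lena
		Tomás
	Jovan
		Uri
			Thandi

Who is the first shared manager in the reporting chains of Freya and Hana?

Alba

Freya's chain of managers is Ugo, Aditi, Alba, Uchenna. Hana's chain of managers is Xochitl, Alba, Uchenna. The first manager that appears in both chains is Alba.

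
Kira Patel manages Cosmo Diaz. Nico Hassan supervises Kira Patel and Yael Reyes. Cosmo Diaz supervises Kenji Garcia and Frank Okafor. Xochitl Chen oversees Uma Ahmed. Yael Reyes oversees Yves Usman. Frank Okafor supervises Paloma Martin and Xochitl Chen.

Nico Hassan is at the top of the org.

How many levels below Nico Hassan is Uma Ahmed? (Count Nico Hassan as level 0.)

5

Chain from Uma Ahmed up to Nico Hassan: Uma Ahmed → Xochitl Chen → Frank Okafor → Cosmo Diaz → Kira Patel → Nico Hassan. That is 5 steps up, so Uma Ahmed is 5 levels below Nico Hassan.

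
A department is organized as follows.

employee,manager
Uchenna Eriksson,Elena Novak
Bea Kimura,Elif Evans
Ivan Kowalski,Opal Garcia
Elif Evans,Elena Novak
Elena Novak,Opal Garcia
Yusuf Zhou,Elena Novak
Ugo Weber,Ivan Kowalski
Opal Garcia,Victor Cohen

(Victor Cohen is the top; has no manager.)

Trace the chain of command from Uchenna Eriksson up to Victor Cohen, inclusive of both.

Uchenna Eriksson reports to Elena Novak. Elena Novak reports to Opal Garcia. Opal Garcia reports to Victor Cohen. Victor Cohen is at the top.

Uchenna Eriksson -> Elena Novak -> Opal Garcia -> Victor Cohen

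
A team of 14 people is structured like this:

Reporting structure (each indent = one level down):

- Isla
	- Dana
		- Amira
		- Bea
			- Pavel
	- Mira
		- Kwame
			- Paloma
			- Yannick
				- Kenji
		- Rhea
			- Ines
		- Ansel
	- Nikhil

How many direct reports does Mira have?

Mira directly manages Kwame, Rhea, Ansel. That is 3 direct reports.

3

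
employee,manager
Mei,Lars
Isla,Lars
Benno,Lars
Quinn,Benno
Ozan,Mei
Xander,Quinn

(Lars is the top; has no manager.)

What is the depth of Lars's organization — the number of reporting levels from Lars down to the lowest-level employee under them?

3

The longest chain under Lars runs Lars → Benno → Quinn → Xander, which is 3 levels below Lars.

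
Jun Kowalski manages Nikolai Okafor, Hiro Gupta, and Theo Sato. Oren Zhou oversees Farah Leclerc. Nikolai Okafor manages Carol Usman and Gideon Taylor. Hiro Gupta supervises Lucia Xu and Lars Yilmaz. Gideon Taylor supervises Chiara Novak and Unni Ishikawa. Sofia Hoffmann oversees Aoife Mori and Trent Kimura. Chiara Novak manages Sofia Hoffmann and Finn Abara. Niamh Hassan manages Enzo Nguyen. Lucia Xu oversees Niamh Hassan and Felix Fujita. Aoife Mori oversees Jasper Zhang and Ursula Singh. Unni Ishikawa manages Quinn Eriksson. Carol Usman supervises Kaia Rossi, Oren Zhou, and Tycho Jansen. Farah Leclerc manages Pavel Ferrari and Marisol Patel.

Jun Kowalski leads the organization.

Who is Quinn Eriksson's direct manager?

Quinn Eriksson reports directly to Unni Ishikawa.

Unni Ishikawa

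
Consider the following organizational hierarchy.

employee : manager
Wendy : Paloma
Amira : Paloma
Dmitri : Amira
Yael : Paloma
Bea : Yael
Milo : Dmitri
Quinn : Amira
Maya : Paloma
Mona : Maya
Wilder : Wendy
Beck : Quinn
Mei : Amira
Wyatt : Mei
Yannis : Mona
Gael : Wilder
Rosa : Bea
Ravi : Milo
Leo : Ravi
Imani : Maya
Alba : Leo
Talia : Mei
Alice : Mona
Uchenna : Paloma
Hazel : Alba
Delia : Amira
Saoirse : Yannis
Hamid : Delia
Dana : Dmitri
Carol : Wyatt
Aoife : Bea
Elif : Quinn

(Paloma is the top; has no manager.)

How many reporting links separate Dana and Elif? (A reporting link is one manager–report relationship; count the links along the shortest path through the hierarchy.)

Dana is 2 levels below Amira, and Elif is 2 levels below Amira (their lowest common manager). The shortest path runs up from Dana to Amira and back down to Elif: 2 + 2 = 4 links.

4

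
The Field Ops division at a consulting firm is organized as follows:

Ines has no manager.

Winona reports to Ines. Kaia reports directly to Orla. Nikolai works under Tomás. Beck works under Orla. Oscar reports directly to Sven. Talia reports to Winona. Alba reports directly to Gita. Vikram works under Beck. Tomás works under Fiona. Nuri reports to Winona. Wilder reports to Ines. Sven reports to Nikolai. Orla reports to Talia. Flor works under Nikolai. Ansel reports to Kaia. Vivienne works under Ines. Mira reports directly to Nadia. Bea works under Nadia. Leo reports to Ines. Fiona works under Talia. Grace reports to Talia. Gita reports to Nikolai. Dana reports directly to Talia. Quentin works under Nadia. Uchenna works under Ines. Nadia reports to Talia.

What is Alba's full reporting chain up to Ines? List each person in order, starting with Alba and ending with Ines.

Alba reports to Gita. Gita reports to Nikolai. Nikolai reports to Tomás. Tomás reports to Fiona. Fiona reports to Talia. Talia reports to Winona. Winona reports to Ines. Ines is at the top.

Alba -> Gita -> Nikolai -> Tomás -> Fiona -> Talia -> Winona -> Ines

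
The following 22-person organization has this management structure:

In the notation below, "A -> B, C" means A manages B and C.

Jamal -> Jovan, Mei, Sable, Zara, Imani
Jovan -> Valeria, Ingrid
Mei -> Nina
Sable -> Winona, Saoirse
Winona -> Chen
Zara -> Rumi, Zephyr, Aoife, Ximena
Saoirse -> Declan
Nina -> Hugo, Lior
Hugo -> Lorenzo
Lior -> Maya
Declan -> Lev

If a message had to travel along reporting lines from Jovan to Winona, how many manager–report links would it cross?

Jovan is 1 level below Jamal, and Winona is 2 levels below Jamal (their lowest common manager). The shortest path runs up from Jovan to Jamal and back down to Winona: 1 + 2 = 3 links.

3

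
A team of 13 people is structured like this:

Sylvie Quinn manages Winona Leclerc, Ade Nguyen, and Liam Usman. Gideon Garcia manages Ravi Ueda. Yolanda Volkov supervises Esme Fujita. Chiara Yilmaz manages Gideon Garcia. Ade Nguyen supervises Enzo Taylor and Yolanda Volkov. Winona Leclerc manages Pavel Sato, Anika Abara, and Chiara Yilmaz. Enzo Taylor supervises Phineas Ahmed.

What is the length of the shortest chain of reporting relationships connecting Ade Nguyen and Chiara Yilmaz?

3

Ade Nguyen is 1 level below Sylvie Quinn, and Chiara Yilmaz is 2 levels below Sylvie Quinn (their lowest common manager). The shortest path runs up from Ade Nguyen to Sylvie Quinn and back down to Chiara Yilmaz: 1 + 2 = 3 links.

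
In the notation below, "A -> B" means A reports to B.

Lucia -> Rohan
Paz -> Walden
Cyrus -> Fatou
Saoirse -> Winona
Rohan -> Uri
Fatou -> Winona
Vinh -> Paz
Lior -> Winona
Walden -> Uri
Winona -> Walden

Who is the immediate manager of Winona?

Walden

Winona reports directly to Walden.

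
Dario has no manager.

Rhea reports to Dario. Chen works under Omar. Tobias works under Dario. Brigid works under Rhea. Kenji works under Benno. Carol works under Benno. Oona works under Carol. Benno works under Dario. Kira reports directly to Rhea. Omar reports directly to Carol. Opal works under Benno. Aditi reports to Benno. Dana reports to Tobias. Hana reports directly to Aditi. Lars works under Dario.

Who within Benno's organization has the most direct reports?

Direct-report counts within Benno's organization: Benno has 4; Aditi has 1; Carol has 2; Omar has 1. The largest is 4, held by Benno.

Benno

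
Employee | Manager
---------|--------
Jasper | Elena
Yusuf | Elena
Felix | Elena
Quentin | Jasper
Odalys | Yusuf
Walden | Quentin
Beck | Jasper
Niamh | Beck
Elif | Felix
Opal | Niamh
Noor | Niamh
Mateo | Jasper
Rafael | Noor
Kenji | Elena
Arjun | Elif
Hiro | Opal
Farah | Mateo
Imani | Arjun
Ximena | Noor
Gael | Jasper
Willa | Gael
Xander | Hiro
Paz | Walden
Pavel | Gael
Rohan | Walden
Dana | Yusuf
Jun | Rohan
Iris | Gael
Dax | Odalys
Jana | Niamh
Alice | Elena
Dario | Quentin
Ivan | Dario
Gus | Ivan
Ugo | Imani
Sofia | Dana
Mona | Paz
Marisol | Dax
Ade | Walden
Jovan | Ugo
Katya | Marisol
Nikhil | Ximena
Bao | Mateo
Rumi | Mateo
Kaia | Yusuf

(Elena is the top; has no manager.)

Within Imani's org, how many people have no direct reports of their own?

1

The only person in Imani's organization with no one reporting to them is Jovan. That is 1.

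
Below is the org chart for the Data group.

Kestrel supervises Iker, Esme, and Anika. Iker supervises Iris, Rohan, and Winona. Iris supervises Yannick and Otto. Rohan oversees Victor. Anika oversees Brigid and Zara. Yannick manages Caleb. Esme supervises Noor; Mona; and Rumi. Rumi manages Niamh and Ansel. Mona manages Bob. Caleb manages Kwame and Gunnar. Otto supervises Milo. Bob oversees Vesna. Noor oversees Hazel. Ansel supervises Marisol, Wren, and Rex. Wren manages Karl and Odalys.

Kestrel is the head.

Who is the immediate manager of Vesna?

Vesna reports directly to Bob.

Bob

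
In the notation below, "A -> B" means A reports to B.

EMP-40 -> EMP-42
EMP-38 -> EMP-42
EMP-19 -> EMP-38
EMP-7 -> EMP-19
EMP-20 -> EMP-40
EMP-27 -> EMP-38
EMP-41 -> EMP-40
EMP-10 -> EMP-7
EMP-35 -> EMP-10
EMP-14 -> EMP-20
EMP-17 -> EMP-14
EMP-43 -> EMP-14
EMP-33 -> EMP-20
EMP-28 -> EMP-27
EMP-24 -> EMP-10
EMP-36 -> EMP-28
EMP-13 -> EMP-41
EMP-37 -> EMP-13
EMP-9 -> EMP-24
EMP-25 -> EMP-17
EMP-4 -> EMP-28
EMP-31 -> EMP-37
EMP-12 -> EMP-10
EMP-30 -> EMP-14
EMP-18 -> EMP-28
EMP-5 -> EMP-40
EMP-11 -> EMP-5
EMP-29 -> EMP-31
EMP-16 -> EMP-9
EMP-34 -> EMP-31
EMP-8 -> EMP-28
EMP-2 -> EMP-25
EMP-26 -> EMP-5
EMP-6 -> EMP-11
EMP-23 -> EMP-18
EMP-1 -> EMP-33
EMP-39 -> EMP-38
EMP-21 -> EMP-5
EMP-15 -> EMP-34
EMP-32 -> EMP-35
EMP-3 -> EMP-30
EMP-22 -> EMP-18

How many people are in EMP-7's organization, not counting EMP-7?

EMP-7 directly manages EMP-10. Under EMP-10: EMP-12, EMP-24, EMP-9, EMP-16, EMP-35, EMP-32 (6). That's 7 in total.

7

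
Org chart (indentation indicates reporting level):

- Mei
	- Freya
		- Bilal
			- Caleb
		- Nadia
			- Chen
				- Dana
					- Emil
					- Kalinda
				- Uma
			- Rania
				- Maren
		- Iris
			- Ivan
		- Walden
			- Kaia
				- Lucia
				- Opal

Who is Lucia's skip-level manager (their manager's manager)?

Lucia reports to Kaia, and Kaia reports to Walden. So Lucia's skip-level manager is Walden.

Walden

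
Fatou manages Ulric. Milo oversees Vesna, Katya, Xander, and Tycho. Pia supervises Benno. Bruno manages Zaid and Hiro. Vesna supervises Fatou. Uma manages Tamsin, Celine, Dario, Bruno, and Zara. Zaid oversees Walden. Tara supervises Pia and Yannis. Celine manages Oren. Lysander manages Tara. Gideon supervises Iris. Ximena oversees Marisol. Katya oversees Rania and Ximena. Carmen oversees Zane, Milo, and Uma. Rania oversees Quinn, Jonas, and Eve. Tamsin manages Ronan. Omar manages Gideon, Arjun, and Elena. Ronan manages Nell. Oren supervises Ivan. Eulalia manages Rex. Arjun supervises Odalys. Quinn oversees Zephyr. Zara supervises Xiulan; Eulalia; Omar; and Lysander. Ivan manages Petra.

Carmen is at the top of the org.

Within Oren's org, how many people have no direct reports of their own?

The only person in Oren's organization with no one reporting to them is Petra. That is 1.

1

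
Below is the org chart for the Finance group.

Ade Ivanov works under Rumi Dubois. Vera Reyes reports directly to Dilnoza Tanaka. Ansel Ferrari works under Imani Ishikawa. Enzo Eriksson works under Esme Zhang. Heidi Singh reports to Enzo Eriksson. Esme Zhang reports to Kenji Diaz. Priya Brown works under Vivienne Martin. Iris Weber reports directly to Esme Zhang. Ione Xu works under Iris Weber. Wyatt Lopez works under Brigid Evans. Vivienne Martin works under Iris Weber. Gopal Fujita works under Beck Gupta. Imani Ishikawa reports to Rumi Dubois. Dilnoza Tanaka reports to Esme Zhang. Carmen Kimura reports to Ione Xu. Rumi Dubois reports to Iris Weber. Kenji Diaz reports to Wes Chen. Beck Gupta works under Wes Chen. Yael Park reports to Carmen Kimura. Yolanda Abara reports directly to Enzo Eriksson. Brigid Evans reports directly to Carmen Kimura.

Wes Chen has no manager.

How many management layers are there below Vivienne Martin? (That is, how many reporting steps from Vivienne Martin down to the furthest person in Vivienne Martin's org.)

1

The longest chain under Vivienne Martin runs Vivienne Martin → Priya Brown, which is 1 level below Vivienne Martin.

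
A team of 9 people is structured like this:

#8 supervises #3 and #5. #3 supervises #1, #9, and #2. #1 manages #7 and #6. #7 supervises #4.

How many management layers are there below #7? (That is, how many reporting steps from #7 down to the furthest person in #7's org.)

The longest chain under #7 runs #7 → #4, which is 1 level below #7.

1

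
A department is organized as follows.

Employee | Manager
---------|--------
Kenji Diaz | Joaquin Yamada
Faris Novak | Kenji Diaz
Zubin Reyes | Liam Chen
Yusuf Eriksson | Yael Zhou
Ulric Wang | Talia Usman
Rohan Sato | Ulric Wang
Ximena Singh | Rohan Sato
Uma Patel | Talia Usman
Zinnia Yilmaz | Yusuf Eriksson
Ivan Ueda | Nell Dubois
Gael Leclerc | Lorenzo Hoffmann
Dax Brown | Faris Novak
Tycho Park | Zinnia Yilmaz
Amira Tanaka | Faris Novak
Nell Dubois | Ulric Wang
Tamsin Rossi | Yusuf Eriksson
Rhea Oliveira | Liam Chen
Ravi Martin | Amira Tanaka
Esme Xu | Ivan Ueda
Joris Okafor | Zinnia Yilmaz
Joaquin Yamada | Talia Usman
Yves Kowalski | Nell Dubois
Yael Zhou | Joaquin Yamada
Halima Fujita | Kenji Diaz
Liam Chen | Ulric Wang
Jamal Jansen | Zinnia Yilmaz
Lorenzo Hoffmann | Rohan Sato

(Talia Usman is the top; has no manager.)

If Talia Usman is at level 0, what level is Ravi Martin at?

Chain from Ravi Martin up to Talia Usman: Ravi Martin → Amira Tanaka → Faris Novak → Kenji Diaz → Joaquin Yamada → Talia Usman. That is 5 steps up, so Ravi Martin is 5 levels below Talia Usman.

5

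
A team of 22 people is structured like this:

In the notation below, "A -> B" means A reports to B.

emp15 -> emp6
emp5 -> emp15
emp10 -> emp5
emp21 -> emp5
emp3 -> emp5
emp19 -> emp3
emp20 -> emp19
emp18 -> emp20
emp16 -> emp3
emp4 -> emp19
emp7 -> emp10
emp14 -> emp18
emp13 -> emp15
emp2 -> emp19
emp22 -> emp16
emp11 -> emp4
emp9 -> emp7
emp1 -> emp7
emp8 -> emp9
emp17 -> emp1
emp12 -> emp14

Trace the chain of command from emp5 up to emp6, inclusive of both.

emp5 -> emp15 -> emp6

emp5 reports to emp15. emp15 reports to emp6. emp6 is at the top.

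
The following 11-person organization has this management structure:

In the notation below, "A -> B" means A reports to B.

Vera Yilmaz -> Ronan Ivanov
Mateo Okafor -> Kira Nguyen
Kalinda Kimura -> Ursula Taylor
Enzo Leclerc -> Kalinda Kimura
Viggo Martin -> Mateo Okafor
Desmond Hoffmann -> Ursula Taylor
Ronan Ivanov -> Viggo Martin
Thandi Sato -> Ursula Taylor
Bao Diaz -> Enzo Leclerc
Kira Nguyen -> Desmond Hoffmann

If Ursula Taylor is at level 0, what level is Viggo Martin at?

4

Chain from Viggo Martin up to Ursula Taylor: Viggo Martin → Mateo Okafor → Kira Nguyen → Desmond Hoffmann → Ursula Taylor. That is 4 steps up, so Viggo Martin is 4 levels below Ursula Taylor.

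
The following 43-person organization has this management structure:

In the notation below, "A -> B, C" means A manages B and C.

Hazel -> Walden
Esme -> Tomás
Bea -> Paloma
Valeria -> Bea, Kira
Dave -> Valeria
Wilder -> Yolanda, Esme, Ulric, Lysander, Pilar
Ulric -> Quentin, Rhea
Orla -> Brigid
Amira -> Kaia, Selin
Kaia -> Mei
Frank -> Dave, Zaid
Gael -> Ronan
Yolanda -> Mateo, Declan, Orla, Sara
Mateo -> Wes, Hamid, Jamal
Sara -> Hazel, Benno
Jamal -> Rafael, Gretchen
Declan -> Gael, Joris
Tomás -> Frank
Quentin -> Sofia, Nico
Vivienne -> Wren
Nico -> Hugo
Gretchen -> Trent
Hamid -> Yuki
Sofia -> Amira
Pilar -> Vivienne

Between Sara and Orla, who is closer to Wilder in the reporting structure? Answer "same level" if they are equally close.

same level

Both Sara and Orla are 2 levels below Wilder.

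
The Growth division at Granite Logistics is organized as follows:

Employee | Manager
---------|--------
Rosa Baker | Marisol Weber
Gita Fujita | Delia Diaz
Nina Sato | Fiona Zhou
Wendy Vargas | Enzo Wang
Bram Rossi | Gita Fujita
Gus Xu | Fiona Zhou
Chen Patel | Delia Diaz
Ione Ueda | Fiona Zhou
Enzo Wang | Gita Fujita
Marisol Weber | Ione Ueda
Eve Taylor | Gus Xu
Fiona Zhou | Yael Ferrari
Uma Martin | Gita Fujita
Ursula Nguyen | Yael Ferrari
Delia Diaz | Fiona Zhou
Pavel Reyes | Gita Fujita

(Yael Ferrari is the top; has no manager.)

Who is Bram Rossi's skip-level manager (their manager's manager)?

Delia Diaz

Bram Rossi reports to Gita Fujita, and Gita Fujita reports to Delia Diaz. So Bram Rossi's skip-level manager is Delia Diaz.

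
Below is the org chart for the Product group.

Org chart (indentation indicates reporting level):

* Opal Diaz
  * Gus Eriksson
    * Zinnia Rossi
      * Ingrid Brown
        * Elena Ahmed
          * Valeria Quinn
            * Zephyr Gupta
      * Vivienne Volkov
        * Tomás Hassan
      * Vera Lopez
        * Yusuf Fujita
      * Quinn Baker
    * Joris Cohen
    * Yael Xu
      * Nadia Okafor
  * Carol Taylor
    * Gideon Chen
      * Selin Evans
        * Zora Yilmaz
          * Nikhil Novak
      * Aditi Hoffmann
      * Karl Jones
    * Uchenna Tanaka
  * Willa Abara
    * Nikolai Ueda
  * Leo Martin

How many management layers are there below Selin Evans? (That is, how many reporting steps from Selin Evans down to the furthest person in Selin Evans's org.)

The longest chain under Selin Evans runs Selin Evans → Zora Yilmaz → Nikhil Novak, which is 2 levels below Selin Evans.

2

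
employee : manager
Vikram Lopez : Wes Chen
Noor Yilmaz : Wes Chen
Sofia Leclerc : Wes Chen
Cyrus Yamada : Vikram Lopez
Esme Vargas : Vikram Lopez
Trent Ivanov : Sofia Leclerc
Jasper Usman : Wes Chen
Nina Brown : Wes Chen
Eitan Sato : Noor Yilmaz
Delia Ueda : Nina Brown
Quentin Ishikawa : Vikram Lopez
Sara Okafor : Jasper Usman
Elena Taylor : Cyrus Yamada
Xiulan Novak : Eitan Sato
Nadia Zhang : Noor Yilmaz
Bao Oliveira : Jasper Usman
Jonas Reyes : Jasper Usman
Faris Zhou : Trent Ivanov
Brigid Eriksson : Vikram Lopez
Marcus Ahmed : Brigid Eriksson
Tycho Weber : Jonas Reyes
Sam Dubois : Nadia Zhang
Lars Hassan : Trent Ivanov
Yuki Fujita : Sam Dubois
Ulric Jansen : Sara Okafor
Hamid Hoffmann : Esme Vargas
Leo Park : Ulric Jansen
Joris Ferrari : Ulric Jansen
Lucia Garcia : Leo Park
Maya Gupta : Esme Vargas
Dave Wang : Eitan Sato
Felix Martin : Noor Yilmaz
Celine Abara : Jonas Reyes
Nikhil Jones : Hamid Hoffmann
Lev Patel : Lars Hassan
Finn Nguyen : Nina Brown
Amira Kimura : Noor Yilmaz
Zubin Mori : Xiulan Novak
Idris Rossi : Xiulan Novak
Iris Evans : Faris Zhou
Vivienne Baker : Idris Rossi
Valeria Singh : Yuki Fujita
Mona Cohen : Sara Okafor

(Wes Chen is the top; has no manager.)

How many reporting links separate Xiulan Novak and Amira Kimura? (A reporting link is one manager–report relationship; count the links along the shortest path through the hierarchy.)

Xiulan Novak is 2 levels below Noor Yilmaz, and Amira Kimura is 1 level below Noor Yilmaz (their lowest common manager). The shortest path runs up from Xiulan Novak to Noor Yilmaz and back down to Amira Kimura: 2 + 1 = 3 links.

3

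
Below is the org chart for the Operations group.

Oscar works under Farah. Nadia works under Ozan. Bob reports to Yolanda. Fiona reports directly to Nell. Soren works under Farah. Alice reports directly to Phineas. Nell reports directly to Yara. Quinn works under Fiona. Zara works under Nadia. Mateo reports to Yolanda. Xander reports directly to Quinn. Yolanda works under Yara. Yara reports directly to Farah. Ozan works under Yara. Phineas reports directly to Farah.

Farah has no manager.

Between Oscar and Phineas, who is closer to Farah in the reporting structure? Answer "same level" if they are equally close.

same level

Both Oscar and Phineas are 1 level below Farah.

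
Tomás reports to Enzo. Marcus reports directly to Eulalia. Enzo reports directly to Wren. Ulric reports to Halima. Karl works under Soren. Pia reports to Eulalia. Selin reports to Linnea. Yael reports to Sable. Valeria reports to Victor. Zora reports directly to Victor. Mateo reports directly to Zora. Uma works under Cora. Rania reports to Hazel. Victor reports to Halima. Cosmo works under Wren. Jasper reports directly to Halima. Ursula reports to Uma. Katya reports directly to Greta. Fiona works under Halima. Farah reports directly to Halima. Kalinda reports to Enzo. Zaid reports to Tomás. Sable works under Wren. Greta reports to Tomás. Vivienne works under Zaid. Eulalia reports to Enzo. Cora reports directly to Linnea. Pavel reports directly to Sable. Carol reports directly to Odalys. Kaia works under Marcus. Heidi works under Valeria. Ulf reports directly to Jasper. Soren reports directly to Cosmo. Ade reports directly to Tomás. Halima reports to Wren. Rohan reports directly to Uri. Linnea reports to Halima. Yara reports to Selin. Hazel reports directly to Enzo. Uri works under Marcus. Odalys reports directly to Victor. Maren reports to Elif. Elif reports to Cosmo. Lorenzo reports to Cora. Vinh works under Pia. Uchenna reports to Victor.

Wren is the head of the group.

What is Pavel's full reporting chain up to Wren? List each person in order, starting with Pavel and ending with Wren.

Pavel reports to Sable. Sable reports to Wren. Wren is at the top.

Pavel -> Sable -> Wren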